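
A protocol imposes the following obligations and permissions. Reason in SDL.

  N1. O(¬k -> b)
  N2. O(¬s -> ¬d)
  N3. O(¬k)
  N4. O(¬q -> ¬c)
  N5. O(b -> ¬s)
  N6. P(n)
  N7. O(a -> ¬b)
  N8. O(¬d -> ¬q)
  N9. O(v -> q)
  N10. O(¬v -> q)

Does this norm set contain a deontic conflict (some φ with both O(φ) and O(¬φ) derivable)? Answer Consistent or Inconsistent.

Premises 10 and 9 are O(¬v -> q) and O(v -> q); every ideal world satisfies ¬v or v, so in either case q holds — hence O(q).
The contrapositive of premise 8 (O(¬d -> ¬q)) is O(q -> d), and O(q) is already established, so O(d).
Premise 2 is O(¬s -> ¬d); contrapositively O(d -> s). Since O(d) holds, K gives O(s).
Premise 5, O(b -> ¬s), contraposes to O(s -> ¬b); with O(s) we get O(¬b).
Premise 1 is O(¬k -> b); contrapositively O(¬b -> k). Since O(¬b) holds, K gives O(k).
However, premise 3 gives O(¬k).
We now have both O(k) and O(¬k) — k is simultaneously obligatory and forbidden, violating the D-axiom.

Inconsistent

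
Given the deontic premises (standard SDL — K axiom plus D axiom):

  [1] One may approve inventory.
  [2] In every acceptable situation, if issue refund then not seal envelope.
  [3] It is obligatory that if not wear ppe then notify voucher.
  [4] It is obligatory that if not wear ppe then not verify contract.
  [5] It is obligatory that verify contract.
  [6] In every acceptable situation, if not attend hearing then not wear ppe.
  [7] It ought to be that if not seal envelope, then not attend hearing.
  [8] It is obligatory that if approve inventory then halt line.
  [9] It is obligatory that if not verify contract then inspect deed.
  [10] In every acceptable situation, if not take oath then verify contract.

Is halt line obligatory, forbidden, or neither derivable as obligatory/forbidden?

Premise 8 is O(approve_inventory → halt_line), but O(approve_inventory) is not derivable from the premises (the permission P(approve_inventory) asserts only ¬O(¬approve_inventory), not O(approve_inventory)), so it does not yield O(halt_line).
No premise or chain of K-axiom applications forces O(halt_line), and none forces O(¬halt_line). So halt_line is neither obligatory nor forbidden under these norms.

Neither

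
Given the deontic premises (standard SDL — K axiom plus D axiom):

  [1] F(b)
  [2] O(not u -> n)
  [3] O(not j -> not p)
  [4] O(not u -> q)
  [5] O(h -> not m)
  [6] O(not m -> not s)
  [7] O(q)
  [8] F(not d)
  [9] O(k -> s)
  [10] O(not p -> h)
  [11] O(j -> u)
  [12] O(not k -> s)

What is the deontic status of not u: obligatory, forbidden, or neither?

Premises 12 and 9 are O(not k -> s) and O(k -> s); every ideal world satisfies not k or k, so in either case s holds — hence O(s).
The contrapositive of premise 6 (O(not m -> not s)) is O(s -> m), and O(s) is already established, so O(m).
Premise 5 is O(h -> not m); contrapositively O(m -> not h). Since O(m) holds, K gives O(not h).
The contrapositive of premise 10 (O(not p -> h)) is O(not h -> p), and O(not h) is already established, so O(p).
The contrapositive of premise 3 (O(not j -> not p)) is O(p -> j), and O(p) is already established, so O(j).
Premise 11 is O(j -> u); since O(j), deontic closure gives O(u).
Premises 1, 2, 4, 7, 8 do not contribute to this derivation.
Thus O(u), which is F(not u): not u is forbidden.

Forbidden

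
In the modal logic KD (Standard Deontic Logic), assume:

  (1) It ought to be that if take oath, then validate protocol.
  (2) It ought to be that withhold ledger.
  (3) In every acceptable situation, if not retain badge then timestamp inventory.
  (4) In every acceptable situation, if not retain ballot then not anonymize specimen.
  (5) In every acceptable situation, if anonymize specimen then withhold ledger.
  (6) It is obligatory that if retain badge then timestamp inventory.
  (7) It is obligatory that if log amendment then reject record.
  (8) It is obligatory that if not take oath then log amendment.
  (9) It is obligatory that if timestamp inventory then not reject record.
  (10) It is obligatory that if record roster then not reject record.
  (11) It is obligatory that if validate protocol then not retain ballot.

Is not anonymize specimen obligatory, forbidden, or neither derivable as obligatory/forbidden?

Premises 3 and 6 are O(¬retain_badge → timestamp_inventory) and O(retain_badge → timestamp_inventory); every ideal world satisfies ¬retain_badge or retain_badge, so in either case timestamp_inventory holds — hence O(timestamp_inventory).
With premise 9, O(timestamp_inventory → ¬reject_record), the K-axiom yields O(¬reject_record).
The contrapositive of premise 7 (O(log_amendment → reject_record)) is O(¬reject_record → ¬log_amendment), and O(¬reject_record) is already established, so O(¬log_amendment).
The contrapositive of premise 8 (O(¬take_oath → log_amendment)) is O(¬log_amendment → take_oath), and O(¬log_amendment) is already established, so O(take_oath).
Applying K to premise 1 (O(take_oath → validate_protocol)) and O(take_oath) yields O(validate_protocol).
Premise 11 is O(validate_protocol → ¬retain_ballot); since O(validate_protocol), deontic closure gives O(¬retain_ballot).
From O(¬retain_ballot) and premise 4, O(¬retain_ballot → ¬anonymize_specimen), we obtain O(¬anonymize_specimen).
Premises 2, 5, 10 do not contribute to this derivation.
Hence ¬anonymize_specimen is obligatory.

Obligatory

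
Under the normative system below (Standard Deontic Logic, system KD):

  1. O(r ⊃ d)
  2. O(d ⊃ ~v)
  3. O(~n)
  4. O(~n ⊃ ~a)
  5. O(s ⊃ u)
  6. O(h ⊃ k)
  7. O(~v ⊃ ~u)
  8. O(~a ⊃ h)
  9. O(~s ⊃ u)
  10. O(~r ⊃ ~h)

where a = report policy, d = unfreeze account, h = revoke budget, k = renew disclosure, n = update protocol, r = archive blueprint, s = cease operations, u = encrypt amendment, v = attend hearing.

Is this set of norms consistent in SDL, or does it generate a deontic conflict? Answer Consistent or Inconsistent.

Premises 9 and 5 cover both cases: O(~s ⊃ u) and O(s ⊃ u). Since ~s ∨ s is a tautology, O(u) follows.
The contrapositive of premise 7 (O(~v ⊃ ~u)) is O(u ⊃ v), and O(u) is already established, so O(v).
The contrapositive of premise 2 (O(d ⊃ ~v)) is O(v ⊃ ~d), and O(v) is already established, so O(~d).
Premise 1 is O(r ⊃ d); contrapositively O(~d ⊃ ~r). Since O(~d) holds, K gives O(~r).
From O(~r) and premise 10, O(~r ⊃ ~h), we obtain O(~h).
Premise 8 is O(~a ⊃ h); contrapositively O(~h ⊃ a). Since O(~h) holds, K gives O(a).
Premise 4, O(~n ⊃ ~a), contraposes to O(a ⊃ n); with O(a) we get O(n).
But premise 3 directly asserts O(~n).
We now have both O(n) and O(~n) — n is simultaneously obligatory and forbidden, violating the D-axiom.

Inconsistent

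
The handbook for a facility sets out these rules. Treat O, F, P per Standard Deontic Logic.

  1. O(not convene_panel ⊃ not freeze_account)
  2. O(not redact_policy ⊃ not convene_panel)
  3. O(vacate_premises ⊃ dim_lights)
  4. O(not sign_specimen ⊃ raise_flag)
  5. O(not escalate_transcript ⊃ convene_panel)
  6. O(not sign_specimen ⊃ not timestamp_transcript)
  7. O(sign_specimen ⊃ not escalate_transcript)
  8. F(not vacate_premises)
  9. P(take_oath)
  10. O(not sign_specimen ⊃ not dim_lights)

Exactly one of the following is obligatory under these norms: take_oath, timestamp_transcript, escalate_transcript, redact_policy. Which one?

Premise 8 is F(not vacate_premises), i.e. O(vacate_premises).
Applying K to premise 3 (O(vacate_premises ⊃ dim_lights)) and O(vacate_premises) yields O(dim_lights).
Premise 10 is O(not sign_specimen ⊃ not dim_lights); contrapositively O(dim_lights ⊃ sign_specimen). Since O(dim_lights) holds, K gives O(sign_specimen).
With premise 7, O(sign_specimen ⊃ not escalate_transcript), the K-axiom yields O(not escalate_transcript).
Applying K to premise 5 (O(not escalate_transcript ⊃ convene_panel)) and O(not escalate_transcript) yields O(convene_panel).
Premise 2, O(not redact_policy ⊃ not convene_panel), contraposes to O(convene_panel ⊃ redact_policy); with O(convene_panel) we get O(redact_policy).
So O(redact_policy) holds — redact_policy is obligatory. None of the other listed options is made obligatory by any chain of premises.

redact_policy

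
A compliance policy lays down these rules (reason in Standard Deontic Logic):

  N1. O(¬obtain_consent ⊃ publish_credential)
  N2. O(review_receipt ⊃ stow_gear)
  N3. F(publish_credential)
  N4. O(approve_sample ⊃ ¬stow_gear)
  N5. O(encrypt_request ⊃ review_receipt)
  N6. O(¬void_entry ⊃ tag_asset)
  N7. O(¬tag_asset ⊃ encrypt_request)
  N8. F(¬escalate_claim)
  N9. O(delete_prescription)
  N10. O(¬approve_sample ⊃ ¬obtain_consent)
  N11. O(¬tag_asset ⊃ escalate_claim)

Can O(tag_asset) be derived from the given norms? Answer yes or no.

Premise 3 is F(publish_credential), i.e. O(¬publish_credential).
The contrapositive of premise 1 (O(¬obtain_consent ⊃ publish_credential)) is O(¬publish_credential ⊃ obtain_consent), and O(¬publish_credential) is already established, so O(obtain_consent).
The contrapositive of premise 10 (O(¬approve_sample ⊃ ¬obtain_consent)) is O(obtain_consent ⊃ approve_sample), and O(obtain_consent) is already established, so O(approve_sample).
With premise 4, O(approve_sample ⊃ ¬stow_gear), the K-axiom yields O(¬stow_gear).
The contrapositive of premise 2 (O(review_receipt ⊃ stow_gear)) is O(¬stow_gear ⊃ ¬review_receipt), and O(¬stow_gear) is already established, so O(¬review_receipt).
Premise 5, O(encrypt_request ⊃ review_receipt), contraposes to O(¬review_receipt ⊃ ¬encrypt_request); with O(¬review_receipt) we get O(¬encrypt_request).
The contrapositive of premise 7 (O(¬tag_asset ⊃ encrypt_request)) is O(¬encrypt_request ⊃ tag_asset), and O(¬encrypt_request) is already established, so O(tag_asset).
Premises 6, 8, 9, 11 do not contribute to this derivation.
So O(tag_asset) follows.

Yes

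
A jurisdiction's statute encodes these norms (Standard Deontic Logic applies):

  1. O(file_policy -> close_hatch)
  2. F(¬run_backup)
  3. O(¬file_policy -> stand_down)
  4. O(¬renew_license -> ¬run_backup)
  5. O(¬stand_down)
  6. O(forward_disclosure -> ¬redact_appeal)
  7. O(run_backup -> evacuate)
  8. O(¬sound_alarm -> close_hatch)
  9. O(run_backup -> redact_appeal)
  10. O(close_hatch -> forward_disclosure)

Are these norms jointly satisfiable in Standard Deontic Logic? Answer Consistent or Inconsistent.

Premise 5 gives O(¬stand_down).
Premise 3, O(¬file_policy -> stand_down), contraposes to O(¬stand_down -> file_policy); with O(¬stand_down) we get O(file_policy).
With premise 1, O(file_policy -> close_hatch), the K-axiom yields O(close_hatch).
From O(close_hatch) and premise 10, O(close_hatch -> forward_disclosure), we obtain O(forward_disclosure).
With premise 6, O(forward_disclosure -> ¬redact_appeal), the K-axiom yields O(¬redact_appeal).
The contrapositive of premise 9 (O(run_backup -> redact_appeal)) is O(¬redact_appeal -> ¬run_backup), and O(¬redact_appeal) is already established, so O(¬run_backup).
However, F(¬run_backup) at premise 2 amounts to O(run_backup).
We now have both O(¬run_backup) and O(run_backup) — run_backup is simultaneously obligatory and forbidden, violating the D-axiom.

Inconsistent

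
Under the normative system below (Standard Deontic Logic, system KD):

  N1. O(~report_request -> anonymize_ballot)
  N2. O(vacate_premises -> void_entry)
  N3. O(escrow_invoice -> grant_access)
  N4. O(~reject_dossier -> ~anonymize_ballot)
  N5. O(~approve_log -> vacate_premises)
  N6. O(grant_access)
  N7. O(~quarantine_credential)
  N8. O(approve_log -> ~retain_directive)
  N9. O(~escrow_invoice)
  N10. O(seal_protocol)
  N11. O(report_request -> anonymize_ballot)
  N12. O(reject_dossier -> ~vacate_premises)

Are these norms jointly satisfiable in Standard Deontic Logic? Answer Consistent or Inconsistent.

Premise 3 is O(escrow_invoice -> grant_access); even if O(grant_access) held, inferring O(escrow_invoice) would be affirming the consequent — invalid.
So O(escrow_invoice) is not derivable, and the apparent clash with O(~escrow_invoice) does not arise.
A world satisfying every obligation exists (e.g. anonymize_ballot=true, approve_log=true, escrow_invoice=false, grant_access=true, quarantine_credential=false, reject_dossier=true, report_request=false, retain_directive=false, seal_protocol=true, vacate_premises=false, void_entry=false); no atom is both obligatory and forbidden, so the set is consistent.

Consistent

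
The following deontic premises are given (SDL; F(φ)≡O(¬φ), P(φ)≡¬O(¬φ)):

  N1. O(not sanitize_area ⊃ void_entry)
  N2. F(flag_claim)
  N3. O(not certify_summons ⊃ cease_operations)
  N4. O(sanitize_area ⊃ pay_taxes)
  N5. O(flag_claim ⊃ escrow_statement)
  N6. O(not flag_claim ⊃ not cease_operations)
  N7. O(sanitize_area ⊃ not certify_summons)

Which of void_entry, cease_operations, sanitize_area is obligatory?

Premise 2 is F(flag_claim), i.e. O(not flag_claim).
With premise 6, O(not flag_claim ⊃ not cease_operations), the K-axiom yields O(not cease_operations).
Premise 3, O(not certify_summons ⊃ cease_operations), contraposes to O(not cease_operations ⊃ certify_summons); with O(not cease_operations) we get O(certify_summons).
The contrapositive of premise 7 (O(sanitize_area ⊃ not certify_summons)) is O(certify_summons ⊃ not sanitize_area), and O(certify_summons) is already established, so O(not sanitize_area).
Premise 1 is O(not sanitize_area ⊃ void_entry); since O(not sanitize_area), deontic closure gives O(void_entry).
So O(void_entry) holds — void_entry is obligatory. None of the other listed options is made obligatory by any chain of premises.

void_entry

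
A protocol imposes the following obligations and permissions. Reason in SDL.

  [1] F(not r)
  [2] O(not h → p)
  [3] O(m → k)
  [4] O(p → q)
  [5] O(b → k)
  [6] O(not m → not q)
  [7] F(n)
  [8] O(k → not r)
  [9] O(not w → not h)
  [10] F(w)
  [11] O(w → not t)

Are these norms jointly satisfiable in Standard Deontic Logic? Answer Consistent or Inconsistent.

Premise 10, F(w), is equivalent to O(not w).
With premise 9, O(not w → not h), the K-axiom yields O(not h).
Applying K to premise 2 (O(not h → p)) and O(not h) yields O(p).
From O(p) and premise 4, O(p → q), we obtain O(q).
The contrapositive of premise 6 (O(not m → not q)) is O(q → m), and O(q) is already established, so O(m).
From O(m) and premise 3, O(m → k), we obtain O(k).
Premise 8 is O(k → not r); since O(k), deontic closure gives O(not r).
However, F(not r) at premise 1 amounts to O(r).
We now have both O(not r) and O(r) — r is simultaneously obligatory and forbidden, violating the D-axiom.

Inconsistent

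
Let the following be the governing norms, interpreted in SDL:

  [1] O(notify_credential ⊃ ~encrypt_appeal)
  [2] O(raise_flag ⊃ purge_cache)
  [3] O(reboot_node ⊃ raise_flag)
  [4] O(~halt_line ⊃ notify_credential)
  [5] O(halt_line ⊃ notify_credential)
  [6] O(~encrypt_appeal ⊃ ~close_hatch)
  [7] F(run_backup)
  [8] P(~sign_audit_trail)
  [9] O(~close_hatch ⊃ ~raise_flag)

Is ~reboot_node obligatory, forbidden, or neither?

Obligatory

Premises 4 and 5 cover both cases: O(~halt_line ⊃ notify_credential) and O(halt_line ⊃ notify_credential). Since ~halt_line ∨ halt_line is a tautology, O(notify_credential) follows.
Applying K to premise 1 (O(notify_credential ⊃ ~encrypt_appeal)) and O(notify_credential) yields O(~encrypt_appeal).
From O(~encrypt_appeal) and premise 6, O(~encrypt_appeal ⊃ ~close_hatch), we obtain O(~close_hatch).
From O(~close_hatch) and premise 9, O(~close_hatch ⊃ ~raise_flag), we obtain O(~raise_flag).
Premise 3, O(reboot_node ⊃ raise_flag), contraposes to O(~raise_flag ⊃ ~reboot_node); with O(~raise_flag) we get O(~reboot_node).
Premises 2, 7, 8 do not contribute to this derivation.
Hence ~reboot_node is obligatory.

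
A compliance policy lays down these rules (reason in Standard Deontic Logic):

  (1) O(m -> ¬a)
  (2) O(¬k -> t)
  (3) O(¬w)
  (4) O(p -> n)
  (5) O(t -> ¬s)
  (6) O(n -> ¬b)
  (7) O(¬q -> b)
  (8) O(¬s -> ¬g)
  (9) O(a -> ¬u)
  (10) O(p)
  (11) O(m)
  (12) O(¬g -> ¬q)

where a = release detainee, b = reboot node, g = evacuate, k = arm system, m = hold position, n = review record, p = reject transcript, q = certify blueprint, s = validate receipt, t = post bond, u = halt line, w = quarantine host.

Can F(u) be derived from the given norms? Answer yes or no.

Premise 9 is O(a -> ¬u), but O(a) is not derivable from the premises, so it does not yield O(¬u).
No other premise forces O(¬u). An ideal world satisfying every premise can still have u true, so F(u) is not derivable.

No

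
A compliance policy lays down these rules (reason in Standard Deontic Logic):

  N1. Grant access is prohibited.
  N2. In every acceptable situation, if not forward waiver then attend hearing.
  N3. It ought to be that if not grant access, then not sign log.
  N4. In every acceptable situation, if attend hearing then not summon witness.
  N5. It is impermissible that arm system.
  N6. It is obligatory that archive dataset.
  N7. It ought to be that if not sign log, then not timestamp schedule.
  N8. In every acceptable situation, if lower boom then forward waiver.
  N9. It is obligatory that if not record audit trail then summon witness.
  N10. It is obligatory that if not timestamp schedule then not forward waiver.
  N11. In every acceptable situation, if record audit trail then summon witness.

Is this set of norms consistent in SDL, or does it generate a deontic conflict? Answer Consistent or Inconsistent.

Inconsistent

Premises 9 and 11 cover both cases: O(¬record_audit_trail → summon_witness) and O(record_audit_trail → summon_witness). Since ¬record_audit_trail ∨ record_audit_trail is a tautology, O(summon_witness) follows.
The contrapositive of premise 4 (O(attend_hearing → ¬summon_witness)) is O(summon_witness → ¬attend_hearing), and O(summon_witness) is already established, so O(¬attend_hearing).
Premise 2 is O(¬forward_waiver → attend_hearing); contrapositively O(¬attend_hearing → forward_waiver). Since O(¬attend_hearing) holds, K gives O(forward_waiver).
Premise 10 is O(¬timestamp_schedule → ¬forward_waiver); contrapositively O(forward_waiver → timestamp_schedule). Since O(forward_waiver) holds, K gives O(timestamp_schedule).
The contrapositive of premise 7 (O(¬sign_log → ¬timestamp_schedule)) is O(timestamp_schedule → sign_log), and O(timestamp_schedule) is already established, so O(sign_log).
Premise 3, O(¬grant_access → ¬sign_log), contraposes to O(sign_log → grant_access); with O(sign_log) we get O(grant_access).
However, F(grant_access) at premise 1 amounts to O(¬grant_access).
We now have both O(grant_access) and O(¬grant_access) — grant_access is simultaneously obligatory and forbidden, violating the D-axiom.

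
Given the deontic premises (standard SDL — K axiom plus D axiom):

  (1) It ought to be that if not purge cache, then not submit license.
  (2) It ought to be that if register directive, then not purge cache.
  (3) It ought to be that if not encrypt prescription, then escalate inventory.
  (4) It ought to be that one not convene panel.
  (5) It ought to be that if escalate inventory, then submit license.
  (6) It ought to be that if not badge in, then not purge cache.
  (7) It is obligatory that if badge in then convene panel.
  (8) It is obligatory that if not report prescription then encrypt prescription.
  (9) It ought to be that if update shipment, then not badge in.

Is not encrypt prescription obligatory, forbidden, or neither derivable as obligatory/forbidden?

Premise 4 gives O(¬convene_panel).
Premise 7, O(badge_in → convene_panel), contraposes to O(¬convene_panel → ¬badge_in); with O(¬convene_panel) we get O(¬badge_in).
From O(¬badge_in) and premise 6, O(¬badge_in → ¬purge_cache), we obtain O(¬purge_cache).
Premise 1 is O(¬purge_cache → ¬submit_license); since O(¬purge_cache), deontic closure gives O(¬submit_license).
Premise 5 is O(escalate_inventory → submit_license); contrapositively O(¬submit_license → ¬escalate_inventory). Since O(¬submit_license) holds, K gives O(¬escalate_inventory).
Premise 3, O(¬encrypt_prescription → escalate_inventory), contraposes to O(¬escalate_inventory → encrypt_prescription); with O(¬escalate_inventory) we get O(encrypt_prescription).
Premises 2, 8, 9 do not contribute to this derivation.
Thus O(encrypt_prescription), which is F(¬encrypt_prescription): ¬encrypt_prescription is forbidden.

Forbidden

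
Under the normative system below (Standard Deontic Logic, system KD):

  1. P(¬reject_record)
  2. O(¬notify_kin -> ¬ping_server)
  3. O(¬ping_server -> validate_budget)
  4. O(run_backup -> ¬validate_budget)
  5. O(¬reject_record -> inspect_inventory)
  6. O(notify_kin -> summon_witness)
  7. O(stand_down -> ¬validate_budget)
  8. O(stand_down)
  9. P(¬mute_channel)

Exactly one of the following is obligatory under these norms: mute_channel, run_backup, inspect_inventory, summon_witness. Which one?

summon_witness

From premise 8 we have O(stand_down).
Premise 7 is O(stand_down -> ¬validate_budget); since O(stand_down), deontic closure gives O(¬validate_budget).
Premise 3, O(¬ping_server -> validate_budget), contraposes to O(¬validate_budget -> ping_server); with O(¬validate_budget) we get O(ping_server).
Premise 2 is O(¬notify_kin -> ¬ping_server); contrapositively O(ping_server -> notify_kin). Since O(ping_server) holds, K gives O(notify_kin).
From O(notify_kin) and premise 6, O(notify_kin -> summon_witness), we obtain O(summon_witness).
So O(summon_witness) holds — summon_witness is obligatory. None of the other listed options is made obligatory by any chain of premises.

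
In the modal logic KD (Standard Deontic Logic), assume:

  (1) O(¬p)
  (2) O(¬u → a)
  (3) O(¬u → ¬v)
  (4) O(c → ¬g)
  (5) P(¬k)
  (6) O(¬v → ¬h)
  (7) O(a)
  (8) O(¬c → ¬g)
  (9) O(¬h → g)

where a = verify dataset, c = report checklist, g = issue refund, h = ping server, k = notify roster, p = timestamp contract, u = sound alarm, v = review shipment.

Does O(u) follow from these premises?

Yes

By case analysis on c: premise 4 gives O(c → ¬g) and premise 8 gives O(¬c → ¬g), so O(¬g) either way.
The contrapositive of premise 9 (O(¬h → g)) is O(¬g → h), and O(¬g) is already established, so O(h).
The contrapositive of premise 6 (O(¬v → ¬h)) is O(h → v), and O(h) is already established, so O(v).
Premise 3, O(¬u → ¬v), contraposes to O(v → u); with O(v) we get O(u).
Premises 1, 2, 5, 7 do not contribute to this derivation.
So O(u) follows.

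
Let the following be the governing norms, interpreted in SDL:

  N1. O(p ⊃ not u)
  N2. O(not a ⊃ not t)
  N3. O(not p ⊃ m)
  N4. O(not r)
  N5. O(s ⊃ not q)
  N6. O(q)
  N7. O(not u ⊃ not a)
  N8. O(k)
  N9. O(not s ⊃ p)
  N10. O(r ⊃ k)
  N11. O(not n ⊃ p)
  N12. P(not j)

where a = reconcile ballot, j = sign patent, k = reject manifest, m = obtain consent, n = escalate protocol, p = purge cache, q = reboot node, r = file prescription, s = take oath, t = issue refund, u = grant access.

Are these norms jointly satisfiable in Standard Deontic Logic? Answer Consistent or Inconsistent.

Consistent

Premise 10 is O(r ⊃ k); even if O(k) held, inferring O(r) would be affirming the consequent — invalid.
So O(r) is not derivable, and the apparent clash with O(not r) does not arise.
A world satisfying every obligation exists (e.g. a=false, j=false, k=true, m=false, n=false, p=true, q=true, r=false, s=false, t=false, u=false); no atom is both obligatory and forbidden, so the set is consistent.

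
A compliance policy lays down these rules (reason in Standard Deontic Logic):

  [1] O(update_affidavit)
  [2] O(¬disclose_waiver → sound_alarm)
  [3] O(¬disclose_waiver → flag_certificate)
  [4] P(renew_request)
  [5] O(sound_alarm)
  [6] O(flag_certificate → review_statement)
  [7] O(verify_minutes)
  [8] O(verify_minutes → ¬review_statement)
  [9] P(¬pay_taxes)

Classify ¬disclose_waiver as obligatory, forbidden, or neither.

Forbidden

From premise 7 we have O(verify_minutes).
With premise 8, O(verify_minutes → ¬review_statement), the K-axiom yields O(¬review_statement).
Premise 6, O(flag_certificate → review_statement), contraposes to O(¬review_statement → ¬flag_certificate); with O(¬review_statement) we get O(¬flag_certificate).
Premise 3 is O(¬disclose_waiver → flag_certificate); contrapositively O(¬flag_certificate → disclose_waiver). Since O(¬flag_certificate) holds, K gives O(disclose_waiver).
Premises 1, 2, 4, 5, 9 do not contribute to this derivation.
Thus O(disclose_waiver), which is F(¬disclose_waiver): ¬disclose_waiver is forbidden.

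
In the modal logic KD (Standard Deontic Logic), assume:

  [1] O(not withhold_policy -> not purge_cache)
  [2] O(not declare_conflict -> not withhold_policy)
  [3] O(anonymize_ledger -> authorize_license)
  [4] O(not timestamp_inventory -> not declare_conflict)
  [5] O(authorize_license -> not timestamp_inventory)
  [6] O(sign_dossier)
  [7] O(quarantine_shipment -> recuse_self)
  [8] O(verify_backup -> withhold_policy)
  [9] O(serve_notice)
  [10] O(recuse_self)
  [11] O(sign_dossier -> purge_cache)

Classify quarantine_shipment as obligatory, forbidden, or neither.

Premise 7 is O(quarantine_shipment -> recuse_self); even if O(recuse_self) held, inferring O(quarantine_shipment) would be affirming the consequent — invalid.
No premise or chain of K-axiom applications forces O(quarantine_shipment), and none forces O(not quarantine_shipment). So quarantine_shipment is neither obligatory nor forbidden under these norms.

Neither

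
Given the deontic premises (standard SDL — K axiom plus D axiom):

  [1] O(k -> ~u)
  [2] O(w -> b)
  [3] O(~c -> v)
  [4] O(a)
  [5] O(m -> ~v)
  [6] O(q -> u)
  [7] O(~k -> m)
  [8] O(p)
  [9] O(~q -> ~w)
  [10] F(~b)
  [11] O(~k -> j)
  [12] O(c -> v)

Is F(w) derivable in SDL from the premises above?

Premises 12 and 3 cover both cases: O(c -> v) and O(~c -> v). Since c ∨ ~c is a tautology, O(v) follows.
Premise 5, O(m -> ~v), contraposes to O(v -> ~m); with O(v) we get O(~m).
The contrapositive of premise 7 (O(~k -> m)) is O(~m -> k), and O(~m) is already established, so O(k).
From O(k) and premise 1, O(k -> ~u), we obtain O(~u).
Premise 6, O(q -> u), contraposes to O(~u -> ~q); with O(~u) we get O(~q).
Premise 9 is O(~q -> ~w); since O(~q), deontic closure gives O(~w).
Premises 2, 4, 8, 10, 11 do not contribute to this derivation.
So O(~w) holds, i.e. F(w). The claim follows.

Yes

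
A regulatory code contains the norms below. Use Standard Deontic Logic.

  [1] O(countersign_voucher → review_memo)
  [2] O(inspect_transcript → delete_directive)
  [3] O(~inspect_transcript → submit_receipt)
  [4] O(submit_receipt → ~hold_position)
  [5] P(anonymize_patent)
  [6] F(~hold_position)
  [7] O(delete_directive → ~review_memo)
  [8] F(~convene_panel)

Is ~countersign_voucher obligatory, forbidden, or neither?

Premise 6 is F(~hold_position), i.e. O(hold_position).
The contrapositive of premise 4 (O(submit_receipt → ~hold_position)) is O(hold_position → ~submit_receipt), and O(hold_position) is already established, so O(~submit_receipt).
Premise 3 is O(~inspect_transcript → submit_receipt); contrapositively O(~submit_receipt → inspect_transcript). Since O(~submit_receipt) holds, K gives O(inspect_transcript).
With premise 2, O(inspect_transcript → delete_directive), the K-axiom yields O(delete_directive).
Applying K to premise 7 (O(delete_directive → ~review_memo)) and O(delete_directive) yields O(~review_memo).
Premise 1, O(countersign_voucher → review_memo), contraposes to O(~review_memo → ~countersign_voucher); with O(~review_memo) we get O(~countersign_voucher).
Premises 5, 8 do not contribute to this derivation.
Hence ~countersign_voucher is obligatory.

Obligatory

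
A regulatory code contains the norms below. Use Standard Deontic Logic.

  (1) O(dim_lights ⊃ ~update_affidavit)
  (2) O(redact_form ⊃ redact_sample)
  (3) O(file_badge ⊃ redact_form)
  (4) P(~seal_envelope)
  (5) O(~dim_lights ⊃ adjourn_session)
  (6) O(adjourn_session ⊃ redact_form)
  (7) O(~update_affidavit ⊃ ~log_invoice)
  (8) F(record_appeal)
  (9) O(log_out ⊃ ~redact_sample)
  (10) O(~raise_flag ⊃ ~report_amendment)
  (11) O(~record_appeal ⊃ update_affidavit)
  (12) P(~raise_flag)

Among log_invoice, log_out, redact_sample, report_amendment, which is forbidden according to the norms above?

log_out

Premise 8 is F(record_appeal), i.e. O(~record_appeal).
Premise 11 is O(~record_appeal ⊃ update_affidavit); since O(~record_appeal), deontic closure gives O(update_affidavit).
The contrapositive of premise 1 (O(dim_lights ⊃ ~update_affidavit)) is O(update_affidavit ⊃ ~dim_lights), and O(update_affidavit) is already established, so O(~dim_lights).
Applying K to premise 5 (O(~dim_lights ⊃ adjourn_session)) and O(~dim_lights) yields O(adjourn_session).
With premise 6, O(adjourn_session ⊃ redact_form), the K-axiom yields O(redact_form).
From O(redact_form) and premise 2, O(redact_form ⊃ redact_sample), we obtain O(redact_sample).
Premise 9 is O(log_out ⊃ ~redact_sample); contrapositively O(redact_sample ⊃ ~log_out). Since O(redact_sample) holds, K gives O(~log_out).
So O(~log_out) holds, i.e. log_out is forbidden. None of the other listed options is forbidden under the premises.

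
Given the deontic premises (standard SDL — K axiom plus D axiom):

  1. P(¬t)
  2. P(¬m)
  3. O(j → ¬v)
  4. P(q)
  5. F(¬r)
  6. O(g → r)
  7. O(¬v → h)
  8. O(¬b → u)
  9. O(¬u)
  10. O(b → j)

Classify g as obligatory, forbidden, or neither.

Neither

Premise 6 is O(g → r); even if O(r) held, inferring O(g) would be affirming the consequent — invalid.
No premise or chain of K-axiom applications forces O(g), and none forces O(¬g). So g is neither obligatory nor forbidden under these norms.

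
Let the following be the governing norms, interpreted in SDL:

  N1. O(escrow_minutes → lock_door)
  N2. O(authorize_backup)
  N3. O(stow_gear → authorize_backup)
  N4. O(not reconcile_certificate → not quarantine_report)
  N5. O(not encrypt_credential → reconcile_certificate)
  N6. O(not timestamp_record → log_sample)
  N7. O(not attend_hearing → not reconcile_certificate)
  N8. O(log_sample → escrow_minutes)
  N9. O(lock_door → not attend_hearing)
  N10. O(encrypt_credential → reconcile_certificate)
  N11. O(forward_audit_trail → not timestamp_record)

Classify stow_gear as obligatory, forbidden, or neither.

Neither

Premise 3 is O(stow_gear → authorize_backup); even if O(authorize_backup) held, inferring O(stow_gear) would be affirming the consequent — invalid.
No premise or chain of K-axiom applications forces O(stow_gear), and none forces O(not stow_gear). So stow_gear is neither obligatory nor forbidden under these norms.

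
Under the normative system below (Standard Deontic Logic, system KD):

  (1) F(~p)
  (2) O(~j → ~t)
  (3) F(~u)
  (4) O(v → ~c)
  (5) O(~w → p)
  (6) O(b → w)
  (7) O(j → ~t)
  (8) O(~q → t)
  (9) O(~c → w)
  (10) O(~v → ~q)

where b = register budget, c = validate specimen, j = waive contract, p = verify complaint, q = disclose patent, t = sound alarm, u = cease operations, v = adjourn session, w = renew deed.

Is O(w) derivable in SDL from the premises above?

Premises 2 and 7 cover both cases: O(~j → ~t) and O(j → ~t). Since ~j ∨ j is a tautology, O(~t) follows.
Premise 8, O(~q → t), contraposes to O(~t → q); with O(~t) we get O(q).
The contrapositive of premise 10 (O(~v → ~q)) is O(q → v), and O(q) is already established, so O(v).
Premise 4 is O(v → ~c); since O(v), deontic closure gives O(~c).
With premise 9, O(~c → w), the K-axiom yields O(w).
Premises 1, 3, 5, 6 do not contribute to this derivation.
So O(w) follows.

Yes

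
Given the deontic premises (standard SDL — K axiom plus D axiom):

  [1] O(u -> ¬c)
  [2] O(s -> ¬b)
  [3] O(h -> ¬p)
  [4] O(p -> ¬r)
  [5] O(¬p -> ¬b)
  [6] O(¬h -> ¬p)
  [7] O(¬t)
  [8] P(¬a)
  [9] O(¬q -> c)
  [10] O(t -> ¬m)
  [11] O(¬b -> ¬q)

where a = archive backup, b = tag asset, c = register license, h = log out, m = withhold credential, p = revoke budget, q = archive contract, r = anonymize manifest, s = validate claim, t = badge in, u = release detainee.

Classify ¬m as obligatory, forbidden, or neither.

Premise 10 is O(t -> ¬m), but O(t) is not derivable from the premises, so it does not yield O(¬m).
No premise or chain of K-axiom applications forces O(¬m), and none forces O(m). So ¬m is neither obligatory nor forbidden under these norms.

Neither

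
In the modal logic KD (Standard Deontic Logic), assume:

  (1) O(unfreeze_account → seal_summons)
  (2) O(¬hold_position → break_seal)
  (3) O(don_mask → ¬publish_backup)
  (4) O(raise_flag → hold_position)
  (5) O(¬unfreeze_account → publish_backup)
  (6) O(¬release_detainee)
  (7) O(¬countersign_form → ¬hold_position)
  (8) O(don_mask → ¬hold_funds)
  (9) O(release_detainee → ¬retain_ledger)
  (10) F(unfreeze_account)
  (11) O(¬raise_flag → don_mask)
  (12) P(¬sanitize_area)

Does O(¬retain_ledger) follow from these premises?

No

Premise 9 is O(release_detainee → ¬retain_ledger), but O(release_detainee) is not derivable from the premises, so it does not yield O(¬retain_ledger).
No other premise forces O(¬retain_ledger). An ideal world satisfying every premise can still have ¬retain_ledger false, so O(¬retain_ledger) is not derivable.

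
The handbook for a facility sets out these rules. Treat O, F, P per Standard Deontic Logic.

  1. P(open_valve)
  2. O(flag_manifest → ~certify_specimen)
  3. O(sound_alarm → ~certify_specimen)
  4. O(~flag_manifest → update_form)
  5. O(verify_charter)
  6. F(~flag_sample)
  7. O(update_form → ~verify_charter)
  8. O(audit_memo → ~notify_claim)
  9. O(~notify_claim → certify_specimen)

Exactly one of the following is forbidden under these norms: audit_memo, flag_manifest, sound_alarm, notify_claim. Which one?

audit_memo

From premise 5 we have O(verify_charter).
Premise 7, O(update_form → ~verify_charter), contraposes to O(verify_charter → ~update_form); with O(verify_charter) we get O(~update_form).
The contrapositive of premise 4 (O(~flag_manifest → update_form)) is O(~update_form → flag_manifest), and O(~update_form) is already established, so O(flag_manifest).
From O(flag_manifest) and premise 2, O(flag_manifest → ~certify_specimen), we obtain O(~certify_specimen).
Premise 9, O(~notify_claim → certify_specimen), contraposes to O(~certify_specimen → notify_claim); with O(~certify_specimen) we get O(notify_claim).
The contrapositive of premise 8 (O(audit_memo → ~notify_claim)) is O(notify_claim → ~audit_memo), and O(notify_claim) is already established, so O(~audit_memo).
So O(~audit_memo) holds, i.e. audit_memo is forbidden. None of the other listed options is forbidden under the premises.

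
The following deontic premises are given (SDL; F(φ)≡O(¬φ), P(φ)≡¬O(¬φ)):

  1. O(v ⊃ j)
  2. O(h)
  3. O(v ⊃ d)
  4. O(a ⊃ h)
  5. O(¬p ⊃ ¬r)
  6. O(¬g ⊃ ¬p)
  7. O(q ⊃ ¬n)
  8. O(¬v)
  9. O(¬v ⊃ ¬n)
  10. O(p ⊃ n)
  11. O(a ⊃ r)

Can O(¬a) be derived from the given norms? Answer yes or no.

Premise 8 gives O(¬v).
From O(¬v) and premise 9, O(¬v ⊃ ¬n), we obtain O(¬n).
The contrapositive of premise 10 (O(p ⊃ n)) is O(¬n ⊃ ¬p), and O(¬n) is already established, so O(¬p).
Premise 5 is O(¬p ⊃ ¬r); since O(¬p), deontic closure gives O(¬r).
Premise 11 is O(a ⊃ r); contrapositively O(¬r ⊃ ¬a). Since O(¬r) holds, K gives O(¬a).
Premises 1, 2, 3, 4, 6, 7 do not contribute to this derivation.
So O(¬a) follows.

Yes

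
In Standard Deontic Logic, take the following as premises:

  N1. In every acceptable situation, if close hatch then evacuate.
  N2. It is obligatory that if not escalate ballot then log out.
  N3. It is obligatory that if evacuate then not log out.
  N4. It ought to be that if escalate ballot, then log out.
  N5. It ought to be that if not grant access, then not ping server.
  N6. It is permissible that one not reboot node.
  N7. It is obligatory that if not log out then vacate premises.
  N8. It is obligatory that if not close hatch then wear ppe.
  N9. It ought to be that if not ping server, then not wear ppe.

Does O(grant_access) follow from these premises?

Yes

Premises 2 and 4 are O(¬escalate_ballot → log_out) and O(escalate_ballot → log_out); every ideal world satisfies ¬escalate_ballot or escalate_ballot, so in either case log_out holds — hence O(log_out).
Premise 3 is O(evacuate → ¬log_out); contrapositively O(log_out → ¬evacuate). Since O(log_out) holds, K gives O(¬evacuate).
Premise 1 is O(close_hatch → evacuate); contrapositively O(¬evacuate → ¬close_hatch). Since O(¬evacuate) holds, K gives O(¬close_hatch).
Applying K to premise 8 (O(¬close_hatch → wear_ppe)) and O(¬close_hatch) yields O(wear_ppe).
Premise 9, O(¬ping_server → ¬wear_ppe), contraposes to O(wear_ppe → ping_server); with O(wear_ppe) we get O(ping_server).
The contrapositive of premise 5 (O(¬grant_access → ¬ping_server)) is O(ping_server → grant_access), and O(ping_server) is already established, so O(grant_access).
Premises 6, 7 do not contribute to this derivation.
So O(grant_access) follows.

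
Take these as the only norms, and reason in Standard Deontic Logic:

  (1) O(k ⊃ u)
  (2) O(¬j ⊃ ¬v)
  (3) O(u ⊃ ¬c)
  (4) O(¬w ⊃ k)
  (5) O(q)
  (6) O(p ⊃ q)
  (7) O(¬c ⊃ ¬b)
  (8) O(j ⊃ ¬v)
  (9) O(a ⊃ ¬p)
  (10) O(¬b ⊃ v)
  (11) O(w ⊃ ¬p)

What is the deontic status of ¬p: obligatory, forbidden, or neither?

Obligatory

By case analysis on ¬j: premise 2 gives O(¬j ⊃ ¬v) and premise 8 gives O(j ⊃ ¬v), so O(¬v) either way.
Premise 10, O(¬b ⊃ v), contraposes to O(¬v ⊃ b); with O(¬v) we get O(b).
Premise 7 is O(¬c ⊃ ¬b); contrapositively O(b ⊃ c). Since O(b) holds, K gives O(c).
Premise 3, O(u ⊃ ¬c), contraposes to O(c ⊃ ¬u); with O(c) we get O(¬u).
Premise 1 is O(k ⊃ u); contrapositively O(¬u ⊃ ¬k). Since O(¬u) holds, K gives O(¬k).
Premise 4 is O(¬w ⊃ k); contrapositively O(¬k ⊃ w). Since O(¬k) holds, K gives O(w).
With premise 11, O(w ⊃ ¬p), the K-axiom yields O(¬p).
Premises 5, 6, 9 do not contribute to this derivation.
Hence ¬p is obligatory.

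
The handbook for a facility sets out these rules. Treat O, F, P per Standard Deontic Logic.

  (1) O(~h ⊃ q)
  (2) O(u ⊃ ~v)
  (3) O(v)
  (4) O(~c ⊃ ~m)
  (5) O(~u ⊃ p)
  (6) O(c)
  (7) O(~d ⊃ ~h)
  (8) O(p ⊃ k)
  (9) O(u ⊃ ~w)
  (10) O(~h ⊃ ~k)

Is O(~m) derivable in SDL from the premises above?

Premise 4 is O(~c ⊃ ~m), but O(~c) is not derivable from the premises, so it does not yield O(~m).
No other premise forces O(~m). An ideal world satisfying every premise can still have ~m false, so O(~m) is not derivable.

No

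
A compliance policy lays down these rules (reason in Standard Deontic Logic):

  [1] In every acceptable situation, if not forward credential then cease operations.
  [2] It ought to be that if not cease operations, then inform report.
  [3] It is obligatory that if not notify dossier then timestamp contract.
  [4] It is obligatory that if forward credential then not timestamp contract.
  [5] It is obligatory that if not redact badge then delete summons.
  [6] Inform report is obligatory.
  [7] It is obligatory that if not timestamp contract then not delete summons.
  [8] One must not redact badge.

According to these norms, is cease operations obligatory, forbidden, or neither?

F(redact_badge) at premise 8 means O(¬redact_badge).
Premise 5 is O(¬redact_badge → delete_summons); since O(¬redact_badge), deontic closure gives O(delete_summons).
Premise 7 is O(¬timestamp_contract → ¬delete_summons); contrapositively O(delete_summons → timestamp_contract). Since O(delete_summons) holds, K gives O(timestamp_contract).
Premise 4 is O(forward_credential → ¬timestamp_contract); contrapositively O(timestamp_contract → ¬forward_credential). Since O(timestamp_contract) holds, K gives O(¬forward_credential).
From O(¬forward_credential) and premise 1, O(¬forward_credential → cease_operations), we obtain O(cease_operations).
Premises 2, 3, 6 do not contribute to this derivation.
Hence cease_operations is obligatory.

Obligatory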